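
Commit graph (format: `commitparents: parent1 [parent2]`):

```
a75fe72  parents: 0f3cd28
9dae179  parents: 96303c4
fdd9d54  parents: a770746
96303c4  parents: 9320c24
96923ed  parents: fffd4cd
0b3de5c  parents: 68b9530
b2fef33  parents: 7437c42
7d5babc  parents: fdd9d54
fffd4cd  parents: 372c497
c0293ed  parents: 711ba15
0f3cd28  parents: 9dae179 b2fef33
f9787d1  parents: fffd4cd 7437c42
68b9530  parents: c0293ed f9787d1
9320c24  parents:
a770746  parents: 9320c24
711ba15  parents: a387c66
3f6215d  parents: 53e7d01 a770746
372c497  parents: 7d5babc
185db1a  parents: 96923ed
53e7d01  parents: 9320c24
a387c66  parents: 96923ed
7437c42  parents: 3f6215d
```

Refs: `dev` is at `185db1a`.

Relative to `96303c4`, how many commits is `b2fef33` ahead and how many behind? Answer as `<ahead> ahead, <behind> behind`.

Reachable from b2fef33: {3f6215d, 53e7d01, 7437c42, 9320c24, a770746, b2fef33}.
Reachable from 96303c4: {9320c24, 96303c4}.
Only in b2fef33's history (ahead): {3f6215d, 53e7d01, 7437c42, a770746, b2fef33} — 5.
Only in 96303c4's history (behind): {96303c4} — 1.

5 ahead, 1 behind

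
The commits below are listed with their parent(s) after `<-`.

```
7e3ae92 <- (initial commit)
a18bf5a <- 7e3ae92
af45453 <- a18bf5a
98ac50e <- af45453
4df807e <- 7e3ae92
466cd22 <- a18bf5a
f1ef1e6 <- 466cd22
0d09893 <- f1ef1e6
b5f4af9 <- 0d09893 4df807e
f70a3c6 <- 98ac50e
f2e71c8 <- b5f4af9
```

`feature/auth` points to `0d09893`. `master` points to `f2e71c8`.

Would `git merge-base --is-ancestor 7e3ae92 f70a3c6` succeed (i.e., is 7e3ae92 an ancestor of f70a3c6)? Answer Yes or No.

Yes

Ancestors of f70a3c6 (commits reachable by following parents): {7e3ae92, 98ac50e, a18bf5a, af45453, f70a3c6}.
7e3ae92 is in that set, so it is an ancestor of f70a3c6.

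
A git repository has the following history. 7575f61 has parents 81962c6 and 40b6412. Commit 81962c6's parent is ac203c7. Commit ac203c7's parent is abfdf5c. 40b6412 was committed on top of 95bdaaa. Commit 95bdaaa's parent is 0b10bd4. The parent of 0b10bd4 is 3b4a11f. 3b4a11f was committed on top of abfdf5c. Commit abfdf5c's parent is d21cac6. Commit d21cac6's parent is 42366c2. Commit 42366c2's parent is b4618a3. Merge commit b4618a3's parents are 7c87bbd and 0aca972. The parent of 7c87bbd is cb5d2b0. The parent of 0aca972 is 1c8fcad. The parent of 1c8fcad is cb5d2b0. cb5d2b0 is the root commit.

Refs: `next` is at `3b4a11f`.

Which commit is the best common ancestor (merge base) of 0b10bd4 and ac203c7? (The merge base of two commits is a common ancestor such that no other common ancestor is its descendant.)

abfdf5c

Ancestors of 0b10bd4: {0aca972, 0b10bd4, 1c8fcad, 3b4a11f, 42366c2, 7c87bbd, abfdf5c, b4618a3, cb5d2b0, d21cac6}.
Ancestors of ac203c7: {0aca972, 1c8fcad, 42366c2, 7c87bbd, abfdf5c, ac203c7, b4618a3, cb5d2b0, d21cac6}.
Common ancestors: {0aca972, 1c8fcad, 42366c2, 7c87bbd, abfdf5c, b4618a3, cb5d2b0, d21cac6}.
Among these, abfdf5c is not an ancestor of any other common ancestor — it is the merge base.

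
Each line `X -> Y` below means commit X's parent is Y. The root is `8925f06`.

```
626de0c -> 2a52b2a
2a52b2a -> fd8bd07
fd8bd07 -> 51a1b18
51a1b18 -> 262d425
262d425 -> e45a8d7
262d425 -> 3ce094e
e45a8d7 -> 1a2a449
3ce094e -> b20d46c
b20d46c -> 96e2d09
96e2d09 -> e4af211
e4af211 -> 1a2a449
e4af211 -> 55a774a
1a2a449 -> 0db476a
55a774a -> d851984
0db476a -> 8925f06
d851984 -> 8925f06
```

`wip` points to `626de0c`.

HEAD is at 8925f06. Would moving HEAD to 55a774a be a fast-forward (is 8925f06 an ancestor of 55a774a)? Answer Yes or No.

A fast-forward from 8925f06 to 55a774a is possible iff 8925f06 is an ancestor of 55a774a.
Ancestors of 55a774a: {55a774a, 8925f06, d851984}.
8925f06 is among them, so fast-forward is possible.

Yes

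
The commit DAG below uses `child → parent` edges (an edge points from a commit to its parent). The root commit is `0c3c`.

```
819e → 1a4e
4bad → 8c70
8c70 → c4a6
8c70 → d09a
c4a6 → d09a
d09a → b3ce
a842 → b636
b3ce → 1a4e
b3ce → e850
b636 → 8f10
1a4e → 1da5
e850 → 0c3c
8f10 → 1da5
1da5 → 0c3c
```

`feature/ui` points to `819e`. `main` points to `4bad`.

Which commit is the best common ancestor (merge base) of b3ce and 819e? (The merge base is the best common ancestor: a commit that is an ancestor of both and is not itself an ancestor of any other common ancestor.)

1a4e

Ancestors of b3ce: {0c3c, 1a4e, 1da5, b3ce, e850}.
Ancestors of 819e: {0c3c, 1a4e, 1da5, 819e}.
Common ancestors: {0c3c, 1a4e, 1da5}.
Among these, 1a4e is not an ancestor of any other common ancestor — it is the merge base.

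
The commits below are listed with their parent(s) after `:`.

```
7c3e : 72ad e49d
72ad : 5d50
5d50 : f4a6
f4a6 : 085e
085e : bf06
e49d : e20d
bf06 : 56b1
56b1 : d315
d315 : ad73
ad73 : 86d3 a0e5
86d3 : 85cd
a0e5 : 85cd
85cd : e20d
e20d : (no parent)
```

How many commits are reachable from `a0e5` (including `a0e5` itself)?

3

Walking parent pointers from a0e5: reachable set = {85cd, a0e5, e20d}.
That is 3 commits.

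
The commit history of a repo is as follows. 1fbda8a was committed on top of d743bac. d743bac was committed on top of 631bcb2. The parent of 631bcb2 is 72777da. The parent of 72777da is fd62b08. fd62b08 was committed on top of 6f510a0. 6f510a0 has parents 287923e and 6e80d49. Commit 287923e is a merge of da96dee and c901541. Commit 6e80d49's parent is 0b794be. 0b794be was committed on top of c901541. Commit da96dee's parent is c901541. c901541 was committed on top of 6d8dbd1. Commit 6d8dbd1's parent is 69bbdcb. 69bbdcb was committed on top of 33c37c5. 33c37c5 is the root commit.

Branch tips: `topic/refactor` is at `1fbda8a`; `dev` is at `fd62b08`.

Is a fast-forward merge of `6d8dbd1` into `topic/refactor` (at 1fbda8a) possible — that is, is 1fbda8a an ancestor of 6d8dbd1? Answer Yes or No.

No

A fast-forward from 1fbda8a to 6d8dbd1 is possible iff 1fbda8a is an ancestor of 6d8dbd1.
Ancestors of 6d8dbd1: {33c37c5, 69bbdcb, 6d8dbd1}.
1fbda8a is not among them, so fast-forward is not possible.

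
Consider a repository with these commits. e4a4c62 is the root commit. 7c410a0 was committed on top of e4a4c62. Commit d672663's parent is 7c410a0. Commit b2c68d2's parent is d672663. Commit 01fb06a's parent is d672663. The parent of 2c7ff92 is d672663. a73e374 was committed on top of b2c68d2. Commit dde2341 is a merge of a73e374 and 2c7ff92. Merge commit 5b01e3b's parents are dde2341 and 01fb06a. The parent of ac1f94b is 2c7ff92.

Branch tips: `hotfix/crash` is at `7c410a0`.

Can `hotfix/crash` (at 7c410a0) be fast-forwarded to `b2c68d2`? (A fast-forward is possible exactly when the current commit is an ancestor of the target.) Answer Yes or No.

Yes

A fast-forward from 7c410a0 to b2c68d2 is possible iff 7c410a0 is an ancestor of b2c68d2.
Ancestors of b2c68d2: {7c410a0, b2c68d2, d672663, e4a4c62}.
7c410a0 is among them, so fast-forward is possible.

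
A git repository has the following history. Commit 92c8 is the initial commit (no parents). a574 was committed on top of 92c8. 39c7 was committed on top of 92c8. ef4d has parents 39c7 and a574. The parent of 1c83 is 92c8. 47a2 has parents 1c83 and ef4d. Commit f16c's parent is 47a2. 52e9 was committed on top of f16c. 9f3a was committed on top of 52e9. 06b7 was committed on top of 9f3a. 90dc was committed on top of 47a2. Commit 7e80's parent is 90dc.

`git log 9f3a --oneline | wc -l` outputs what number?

Walking parent pointers from 9f3a: reachable set = {1c83, 39c7, 47a2, 52e9, 92c8, 9f3a, a574, ef4d, f16c}.
That is 9 commits.

9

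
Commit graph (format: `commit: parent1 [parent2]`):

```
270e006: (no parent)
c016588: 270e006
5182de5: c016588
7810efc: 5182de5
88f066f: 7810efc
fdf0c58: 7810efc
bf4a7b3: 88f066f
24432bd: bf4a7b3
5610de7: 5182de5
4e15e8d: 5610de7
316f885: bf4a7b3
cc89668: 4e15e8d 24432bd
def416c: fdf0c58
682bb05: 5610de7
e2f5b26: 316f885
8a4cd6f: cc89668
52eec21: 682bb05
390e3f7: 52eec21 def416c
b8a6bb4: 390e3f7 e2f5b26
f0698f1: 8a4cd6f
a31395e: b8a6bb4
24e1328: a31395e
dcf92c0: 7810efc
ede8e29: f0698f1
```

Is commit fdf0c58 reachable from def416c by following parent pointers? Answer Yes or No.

Ancestors of def416c (commits reachable by following parents): {270e006, 5182de5, 7810efc, c016588, def416c, fdf0c58}.
fdf0c58 is in that set, so it is an ancestor of def416c.

Yes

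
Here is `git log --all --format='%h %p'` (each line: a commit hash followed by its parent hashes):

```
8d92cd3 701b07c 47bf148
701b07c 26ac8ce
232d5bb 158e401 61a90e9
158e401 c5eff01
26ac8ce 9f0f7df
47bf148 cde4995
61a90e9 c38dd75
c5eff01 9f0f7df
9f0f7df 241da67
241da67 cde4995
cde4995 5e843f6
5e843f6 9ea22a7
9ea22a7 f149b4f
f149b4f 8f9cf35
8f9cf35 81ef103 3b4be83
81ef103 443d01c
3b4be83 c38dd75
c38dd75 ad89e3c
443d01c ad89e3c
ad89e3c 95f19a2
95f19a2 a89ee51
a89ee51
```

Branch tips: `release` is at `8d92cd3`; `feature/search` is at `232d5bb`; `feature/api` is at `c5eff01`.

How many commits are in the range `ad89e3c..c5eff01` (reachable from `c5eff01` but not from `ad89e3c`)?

12

Reachable from c5eff01: {241da67, 3b4be83, 443d01c, 5e843f6, 81ef103, 8f9cf35, 95f19a2, 9ea22a7, 9f0f7df, a89ee51, ad89e3c, c38dd75, c5eff01, cde4995, f149b4f}.
Reachable from ad89e3c: {95f19a2, a89ee51, ad89e3c}.
In c5eff01's history but not ad89e3c's: {241da67, 3b4be83, 443d01c, 5e843f6, 81ef103, 8f9cf35, 9ea22a7, 9f0f7df, c38dd75, c5eff01, cde4995, f149b4f} — 12 commits.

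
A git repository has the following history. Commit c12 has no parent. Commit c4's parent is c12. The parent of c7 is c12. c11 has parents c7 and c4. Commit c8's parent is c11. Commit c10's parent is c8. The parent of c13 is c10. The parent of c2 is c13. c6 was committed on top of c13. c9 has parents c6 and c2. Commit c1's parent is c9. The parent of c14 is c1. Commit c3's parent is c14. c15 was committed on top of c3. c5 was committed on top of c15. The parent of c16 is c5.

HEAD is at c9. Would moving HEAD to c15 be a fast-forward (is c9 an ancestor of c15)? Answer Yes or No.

Yes

A fast-forward from c9 to c15 is possible iff c9 is an ancestor of c15.
Ancestors of c15: {c1, c10, c11, c12, c13, c14, c15, c2, c3, c4, c6, c7, c8, c9}.
c9 is among them, so fast-forward is possible.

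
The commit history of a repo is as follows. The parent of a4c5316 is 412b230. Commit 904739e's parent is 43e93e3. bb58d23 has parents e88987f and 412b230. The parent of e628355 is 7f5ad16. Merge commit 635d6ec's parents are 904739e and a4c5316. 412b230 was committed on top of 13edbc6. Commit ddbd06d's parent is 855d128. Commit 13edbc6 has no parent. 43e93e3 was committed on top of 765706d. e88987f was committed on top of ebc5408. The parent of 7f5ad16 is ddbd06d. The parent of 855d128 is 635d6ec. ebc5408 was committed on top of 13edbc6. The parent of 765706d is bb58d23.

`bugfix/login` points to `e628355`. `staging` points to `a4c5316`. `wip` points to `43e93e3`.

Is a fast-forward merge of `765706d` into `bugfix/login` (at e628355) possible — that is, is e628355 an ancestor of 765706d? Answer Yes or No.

No

A fast-forward from e628355 to 765706d is possible iff e628355 is an ancestor of 765706d.
Ancestors of 765706d: {13edbc6, 412b230, 765706d, bb58d23, e88987f, ebc5408}.
e628355 is not among them, so fast-forward is not possible.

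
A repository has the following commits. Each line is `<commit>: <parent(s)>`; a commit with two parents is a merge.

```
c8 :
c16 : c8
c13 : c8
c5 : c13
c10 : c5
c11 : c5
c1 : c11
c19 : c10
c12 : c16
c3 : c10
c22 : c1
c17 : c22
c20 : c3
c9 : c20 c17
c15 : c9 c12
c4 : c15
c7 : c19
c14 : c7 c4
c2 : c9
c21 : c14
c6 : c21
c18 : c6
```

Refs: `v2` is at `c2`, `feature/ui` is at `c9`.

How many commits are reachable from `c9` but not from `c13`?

9

Reachable from c9: {c1, c10, c11, c13, c17, c20, c22, c3, c5, c8, c9}.
Reachable from c13: {c13, c8}.
In c9's history but not c13's: {c1, c10, c11, c17, c20, c22, c3, c5, c9} — 9 commits.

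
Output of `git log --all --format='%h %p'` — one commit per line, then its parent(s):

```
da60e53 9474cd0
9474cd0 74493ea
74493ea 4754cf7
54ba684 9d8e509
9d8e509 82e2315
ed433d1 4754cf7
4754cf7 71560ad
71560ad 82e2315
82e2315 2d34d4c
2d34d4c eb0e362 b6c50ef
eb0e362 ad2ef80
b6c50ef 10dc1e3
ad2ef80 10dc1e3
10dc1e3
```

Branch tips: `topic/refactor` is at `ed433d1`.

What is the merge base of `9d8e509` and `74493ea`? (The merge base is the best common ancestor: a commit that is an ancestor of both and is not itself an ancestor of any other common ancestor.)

82e2315

Ancestors of 9d8e509: {10dc1e3, 2d34d4c, 82e2315, 9d8e509, ad2ef80, b6c50ef, eb0e362}.
Ancestors of 74493ea: {10dc1e3, 2d34d4c, 4754cf7, 71560ad, 74493ea, 82e2315, ad2ef80, b6c50ef, eb0e362}.
Common ancestors: {10dc1e3, 2d34d4c, 82e2315, ad2ef80, b6c50ef, eb0e362}.
Among these, 82e2315 is not an ancestor of any other common ancestor — it is the merge base.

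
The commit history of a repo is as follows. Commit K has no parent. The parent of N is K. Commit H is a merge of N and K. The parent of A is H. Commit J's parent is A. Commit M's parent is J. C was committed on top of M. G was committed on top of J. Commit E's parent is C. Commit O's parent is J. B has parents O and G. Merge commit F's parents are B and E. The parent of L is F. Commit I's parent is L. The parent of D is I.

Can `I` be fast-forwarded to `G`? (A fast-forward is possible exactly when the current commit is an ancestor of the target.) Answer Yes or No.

No

A fast-forward from I to G is possible iff I is an ancestor of G.
Ancestors of G: {A, G, H, J, K, N}.
I is not among them, so fast-forward is not possible.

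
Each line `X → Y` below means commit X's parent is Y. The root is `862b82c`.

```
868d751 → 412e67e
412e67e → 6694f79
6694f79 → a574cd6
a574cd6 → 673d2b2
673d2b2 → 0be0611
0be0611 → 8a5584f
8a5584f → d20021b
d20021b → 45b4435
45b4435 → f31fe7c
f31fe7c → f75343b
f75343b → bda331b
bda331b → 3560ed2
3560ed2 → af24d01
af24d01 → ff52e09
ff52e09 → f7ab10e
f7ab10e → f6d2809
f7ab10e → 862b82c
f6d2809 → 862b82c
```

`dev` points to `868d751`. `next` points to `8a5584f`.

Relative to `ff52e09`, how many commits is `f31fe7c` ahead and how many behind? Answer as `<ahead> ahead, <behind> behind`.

5 ahead, 0 behind

Reachable from f31fe7c: {3560ed2, 862b82c, af24d01, bda331b, f31fe7c, f6d2809, f75343b, f7ab10e, ff52e09}.
Reachable from ff52e09: {862b82c, f6d2809, f7ab10e, ff52e09}.
Only in f31fe7c's history (ahead): {3560ed2, af24d01, bda331b, f31fe7c, f75343b} — 5.
Only in ff52e09's history (behind): {} — 0.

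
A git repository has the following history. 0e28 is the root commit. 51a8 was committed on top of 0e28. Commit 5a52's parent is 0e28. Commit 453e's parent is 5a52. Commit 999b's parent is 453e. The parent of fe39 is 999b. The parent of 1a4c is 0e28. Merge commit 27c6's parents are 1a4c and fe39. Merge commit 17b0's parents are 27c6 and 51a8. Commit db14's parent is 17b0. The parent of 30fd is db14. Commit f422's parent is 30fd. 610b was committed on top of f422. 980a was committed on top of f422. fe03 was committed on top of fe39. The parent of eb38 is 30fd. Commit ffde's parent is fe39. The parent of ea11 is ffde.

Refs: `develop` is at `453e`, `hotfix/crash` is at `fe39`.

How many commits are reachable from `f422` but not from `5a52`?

Reachable from f422: {0e28, 17b0, 1a4c, 27c6, 30fd, 453e, 51a8, 5a52, 999b, db14, f422, fe39}.
Reachable from 5a52: {0e28, 5a52}.
In f422's history but not 5a52's: {17b0, 1a4c, 27c6, 30fd, 453e, 51a8, 999b, db14, f422, fe39} — 10 commits.

10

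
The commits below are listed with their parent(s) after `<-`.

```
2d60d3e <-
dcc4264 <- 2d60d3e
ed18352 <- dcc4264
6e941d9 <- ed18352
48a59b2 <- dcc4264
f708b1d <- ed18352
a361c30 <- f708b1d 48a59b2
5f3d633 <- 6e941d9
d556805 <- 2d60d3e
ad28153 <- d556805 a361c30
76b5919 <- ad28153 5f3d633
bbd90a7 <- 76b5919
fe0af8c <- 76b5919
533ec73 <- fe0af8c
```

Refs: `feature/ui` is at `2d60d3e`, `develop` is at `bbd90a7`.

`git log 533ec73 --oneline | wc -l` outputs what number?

Walking parent pointers from 533ec73: reachable set = {2d60d3e, 48a59b2, 533ec73, 5f3d633, 6e941d9, 76b5919, a361c30, ad28153, d556805, dcc4264, ed18352, f708b1d, fe0af8c}.
That is 13 commits.

13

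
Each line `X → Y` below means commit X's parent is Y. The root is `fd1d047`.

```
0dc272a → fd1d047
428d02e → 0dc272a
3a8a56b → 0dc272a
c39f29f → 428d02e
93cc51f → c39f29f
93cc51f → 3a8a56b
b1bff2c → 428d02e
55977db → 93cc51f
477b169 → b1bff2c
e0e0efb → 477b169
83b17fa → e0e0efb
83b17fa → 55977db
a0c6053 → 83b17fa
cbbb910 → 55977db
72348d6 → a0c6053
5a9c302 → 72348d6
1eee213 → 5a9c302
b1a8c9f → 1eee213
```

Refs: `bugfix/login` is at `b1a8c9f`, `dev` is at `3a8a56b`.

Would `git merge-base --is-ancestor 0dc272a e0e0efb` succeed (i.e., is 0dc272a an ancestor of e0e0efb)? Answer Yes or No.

Yes

Ancestors of e0e0efb (commits reachable by following parents): {0dc272a, 428d02e, 477b169, b1bff2c, e0e0efb, fd1d047}.
0dc272a is in that set, so it is an ancestor of e0e0efb.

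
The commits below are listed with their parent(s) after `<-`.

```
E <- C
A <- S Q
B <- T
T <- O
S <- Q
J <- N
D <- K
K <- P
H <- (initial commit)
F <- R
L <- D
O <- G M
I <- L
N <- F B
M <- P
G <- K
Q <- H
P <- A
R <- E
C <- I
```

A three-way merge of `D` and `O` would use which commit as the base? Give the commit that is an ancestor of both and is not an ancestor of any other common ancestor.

Ancestors of D: {A, D, H, K, P, Q, S}.
Ancestors of O: {A, G, H, K, M, O, P, Q, S}.
Common ancestors: {A, H, K, P, Q, S}.
Among these, K is not an ancestor of any other common ancestor — it is the merge base.

K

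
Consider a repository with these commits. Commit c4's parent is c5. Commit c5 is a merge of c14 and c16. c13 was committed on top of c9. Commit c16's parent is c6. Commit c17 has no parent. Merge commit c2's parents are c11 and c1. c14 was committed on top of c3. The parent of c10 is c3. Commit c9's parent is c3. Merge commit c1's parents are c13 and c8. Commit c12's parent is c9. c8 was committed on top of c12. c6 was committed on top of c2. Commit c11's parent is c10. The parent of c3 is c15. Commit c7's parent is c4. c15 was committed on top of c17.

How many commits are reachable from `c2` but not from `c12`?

6

Reachable from c2: {c1, c10, c11, c12, c13, c15, c17, c2, c3, c8, c9}.
Reachable from c12: {c12, c15, c17, c3, c9}.
In c2's history but not c12's: {c1, c10, c11, c13, c2, c8} — 6 commits.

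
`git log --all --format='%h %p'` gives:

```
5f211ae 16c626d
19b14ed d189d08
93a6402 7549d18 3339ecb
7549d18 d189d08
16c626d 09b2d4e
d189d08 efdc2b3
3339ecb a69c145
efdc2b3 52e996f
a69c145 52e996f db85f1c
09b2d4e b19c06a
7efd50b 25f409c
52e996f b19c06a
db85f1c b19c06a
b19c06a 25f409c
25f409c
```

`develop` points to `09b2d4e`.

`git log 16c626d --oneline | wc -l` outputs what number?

Walking parent pointers from 16c626d: reachable set = {09b2d4e, 16c626d, 25f409c, b19c06a}.
That is 4 commits.

4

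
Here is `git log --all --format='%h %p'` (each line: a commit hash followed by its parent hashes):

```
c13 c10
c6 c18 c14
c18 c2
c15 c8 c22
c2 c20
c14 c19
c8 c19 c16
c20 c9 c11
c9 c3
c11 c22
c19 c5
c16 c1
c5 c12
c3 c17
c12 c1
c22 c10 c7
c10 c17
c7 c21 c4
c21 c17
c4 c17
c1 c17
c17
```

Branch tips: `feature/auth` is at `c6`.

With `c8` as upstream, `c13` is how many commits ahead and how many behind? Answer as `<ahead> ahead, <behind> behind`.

2 ahead, 6 behind

Reachable from c13: {c10, c13, c17}.
Reachable from c8: {c1, c12, c16, c17, c19, c5, c8}.
Only in c13's history (ahead): {c10, c13} — 2.
Only in c8's history (behind): {c1, c12, c16, c19, c5, c8} — 6.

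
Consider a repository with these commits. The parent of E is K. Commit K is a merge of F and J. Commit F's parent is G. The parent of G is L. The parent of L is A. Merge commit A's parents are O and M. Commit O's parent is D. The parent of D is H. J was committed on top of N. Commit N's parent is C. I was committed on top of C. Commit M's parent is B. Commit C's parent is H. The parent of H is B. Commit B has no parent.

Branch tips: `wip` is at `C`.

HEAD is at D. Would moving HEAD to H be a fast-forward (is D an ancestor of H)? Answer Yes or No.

No

A fast-forward from D to H is possible iff D is an ancestor of H.
Ancestors of H: {B, H}.
D is not among them, so fast-forward is not possible.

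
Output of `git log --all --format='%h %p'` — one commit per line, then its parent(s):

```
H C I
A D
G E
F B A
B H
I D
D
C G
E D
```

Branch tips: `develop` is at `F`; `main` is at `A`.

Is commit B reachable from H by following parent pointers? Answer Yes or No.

Ancestors of H: {C, D, E, G, H, I}.
B is not in that set, so it is not an ancestor of H.

No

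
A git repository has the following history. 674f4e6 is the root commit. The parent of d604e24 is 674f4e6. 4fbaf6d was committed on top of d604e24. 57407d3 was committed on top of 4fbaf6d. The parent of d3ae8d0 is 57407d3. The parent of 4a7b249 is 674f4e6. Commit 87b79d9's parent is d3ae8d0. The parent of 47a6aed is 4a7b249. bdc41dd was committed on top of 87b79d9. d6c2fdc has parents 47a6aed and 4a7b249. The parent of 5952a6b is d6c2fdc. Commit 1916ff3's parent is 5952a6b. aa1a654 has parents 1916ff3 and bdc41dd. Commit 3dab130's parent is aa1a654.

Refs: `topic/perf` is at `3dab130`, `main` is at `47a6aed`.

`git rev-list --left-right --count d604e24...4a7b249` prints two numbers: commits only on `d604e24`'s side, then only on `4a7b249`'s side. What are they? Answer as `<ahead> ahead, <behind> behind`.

Reachable from d604e24: {674f4e6, d604e24}.
Reachable from 4a7b249: {4a7b249, 674f4e6}.
Only in d604e24's history (ahead): {d604e24} — 1.
Only in 4a7b249's history (behind): {4a7b249} — 1.

1 ahead, 1 behind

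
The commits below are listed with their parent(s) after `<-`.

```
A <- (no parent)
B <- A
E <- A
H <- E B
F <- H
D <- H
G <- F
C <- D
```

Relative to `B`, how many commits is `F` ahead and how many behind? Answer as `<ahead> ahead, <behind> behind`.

3 ahead, 0 behind

Reachable from F: {A, B, E, F, H}.
Reachable from B: {A, B}.
Only in F's history (ahead): {E, F, H} — 3.
Only in B's history (behind): {} — 0.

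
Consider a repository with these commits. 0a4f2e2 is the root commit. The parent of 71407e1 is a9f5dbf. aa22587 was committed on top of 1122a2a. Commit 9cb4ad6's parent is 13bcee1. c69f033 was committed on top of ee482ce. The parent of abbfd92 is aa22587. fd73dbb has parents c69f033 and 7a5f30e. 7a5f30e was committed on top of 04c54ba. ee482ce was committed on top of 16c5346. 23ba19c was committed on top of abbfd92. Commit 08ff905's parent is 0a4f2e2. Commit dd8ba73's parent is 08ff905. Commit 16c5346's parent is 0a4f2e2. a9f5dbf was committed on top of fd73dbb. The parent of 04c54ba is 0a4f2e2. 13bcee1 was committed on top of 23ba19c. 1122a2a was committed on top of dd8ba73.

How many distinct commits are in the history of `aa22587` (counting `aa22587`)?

Walking parent pointers from aa22587: reachable set = {08ff905, 0a4f2e2, 1122a2a, aa22587, dd8ba73}.
That is 5 commits.

5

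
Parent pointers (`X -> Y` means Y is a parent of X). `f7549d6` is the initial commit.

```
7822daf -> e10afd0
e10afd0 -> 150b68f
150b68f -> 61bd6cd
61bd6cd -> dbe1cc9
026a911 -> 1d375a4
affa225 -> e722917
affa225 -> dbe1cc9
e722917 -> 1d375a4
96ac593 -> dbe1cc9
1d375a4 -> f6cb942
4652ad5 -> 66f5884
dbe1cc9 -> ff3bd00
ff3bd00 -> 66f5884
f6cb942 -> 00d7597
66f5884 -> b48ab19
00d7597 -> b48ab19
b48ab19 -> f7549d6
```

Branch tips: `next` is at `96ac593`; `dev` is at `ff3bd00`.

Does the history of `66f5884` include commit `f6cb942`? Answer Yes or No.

No

Ancestors of 66f5884: {66f5884, b48ab19, f7549d6}.
f6cb942 is not in that set, so it is not an ancestor of 66f5884.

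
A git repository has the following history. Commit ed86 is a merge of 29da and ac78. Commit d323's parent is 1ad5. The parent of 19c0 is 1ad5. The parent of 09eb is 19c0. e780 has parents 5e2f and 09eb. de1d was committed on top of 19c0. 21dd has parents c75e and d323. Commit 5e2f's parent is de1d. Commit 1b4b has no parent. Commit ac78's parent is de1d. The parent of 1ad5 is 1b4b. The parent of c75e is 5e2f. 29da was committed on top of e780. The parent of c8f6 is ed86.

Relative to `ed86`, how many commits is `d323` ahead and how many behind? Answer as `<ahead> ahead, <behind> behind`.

1 ahead, 8 behind

Reachable from d323: {1ad5, 1b4b, d323}.
Reachable from ed86: {09eb, 19c0, 1ad5, 1b4b, 29da, 5e2f, ac78, de1d, e780, ed86}.
Only in d323's history (ahead): {d323} — 1.
Only in ed86's history (behind): {09eb, 19c0, 29da, 5e2f, ac78, de1d, e780, ed86} — 8.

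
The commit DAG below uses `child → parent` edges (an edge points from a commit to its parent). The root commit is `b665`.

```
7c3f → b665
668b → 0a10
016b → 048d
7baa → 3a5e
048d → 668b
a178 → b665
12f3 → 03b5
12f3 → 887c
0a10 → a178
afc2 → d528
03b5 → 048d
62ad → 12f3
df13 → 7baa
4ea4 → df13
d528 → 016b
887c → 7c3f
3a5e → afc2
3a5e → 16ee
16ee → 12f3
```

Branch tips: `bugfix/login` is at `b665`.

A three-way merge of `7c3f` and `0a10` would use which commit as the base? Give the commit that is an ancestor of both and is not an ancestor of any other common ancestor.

b665

Ancestors of 7c3f: {7c3f, b665}.
Ancestors of 0a10: {0a10, a178, b665}.
Common ancestors: {b665}.
The only common ancestor is b665, so it is the merge base.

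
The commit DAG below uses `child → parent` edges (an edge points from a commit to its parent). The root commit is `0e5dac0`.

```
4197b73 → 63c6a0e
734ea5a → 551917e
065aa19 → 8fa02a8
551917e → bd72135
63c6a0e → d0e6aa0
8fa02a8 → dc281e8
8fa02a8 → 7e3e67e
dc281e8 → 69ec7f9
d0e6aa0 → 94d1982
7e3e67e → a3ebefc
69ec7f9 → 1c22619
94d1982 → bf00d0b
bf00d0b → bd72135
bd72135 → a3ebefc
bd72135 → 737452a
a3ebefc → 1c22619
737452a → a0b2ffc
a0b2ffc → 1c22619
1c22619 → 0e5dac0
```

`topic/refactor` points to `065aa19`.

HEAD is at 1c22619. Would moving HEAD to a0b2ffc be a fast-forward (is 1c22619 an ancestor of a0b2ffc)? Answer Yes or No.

Yes

A fast-forward from 1c22619 to a0b2ffc is possible iff 1c22619 is an ancestor of a0b2ffc.
Ancestors of a0b2ffc: {0e5dac0, 1c22619, a0b2ffc}.
1c22619 is among them, so fast-forward is possible.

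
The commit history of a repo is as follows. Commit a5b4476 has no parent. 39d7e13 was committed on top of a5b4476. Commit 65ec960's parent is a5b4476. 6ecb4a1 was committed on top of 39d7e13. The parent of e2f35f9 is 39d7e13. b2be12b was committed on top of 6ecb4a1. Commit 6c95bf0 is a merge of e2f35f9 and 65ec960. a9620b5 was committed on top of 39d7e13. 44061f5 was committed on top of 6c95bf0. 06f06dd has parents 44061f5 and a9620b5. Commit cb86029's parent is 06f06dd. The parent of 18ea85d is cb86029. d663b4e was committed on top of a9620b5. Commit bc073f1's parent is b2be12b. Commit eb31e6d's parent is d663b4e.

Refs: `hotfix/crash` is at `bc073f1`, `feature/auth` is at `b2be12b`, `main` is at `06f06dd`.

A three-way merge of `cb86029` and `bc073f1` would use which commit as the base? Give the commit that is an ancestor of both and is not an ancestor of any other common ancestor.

Ancestors of cb86029: {06f06dd, 39d7e13, 44061f5, 65ec960, 6c95bf0, a5b4476, a9620b5, cb86029, e2f35f9}.
Ancestors of bc073f1: {39d7e13, 6ecb4a1, a5b4476, b2be12b, bc073f1}.
Common ancestors: {39d7e13, a5b4476}.
Among these, 39d7e13 is not an ancestor of any other common ancestor — it is the merge base.

39d7e13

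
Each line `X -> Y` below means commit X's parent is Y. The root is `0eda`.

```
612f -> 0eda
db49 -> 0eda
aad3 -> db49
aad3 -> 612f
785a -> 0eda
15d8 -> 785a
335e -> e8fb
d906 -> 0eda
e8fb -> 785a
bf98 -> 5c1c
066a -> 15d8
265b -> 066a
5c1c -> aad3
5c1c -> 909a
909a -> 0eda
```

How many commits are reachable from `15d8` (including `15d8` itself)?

3

Walking parent pointers from 15d8: reachable set = {0eda, 15d8, 785a}.
That is 3 commits.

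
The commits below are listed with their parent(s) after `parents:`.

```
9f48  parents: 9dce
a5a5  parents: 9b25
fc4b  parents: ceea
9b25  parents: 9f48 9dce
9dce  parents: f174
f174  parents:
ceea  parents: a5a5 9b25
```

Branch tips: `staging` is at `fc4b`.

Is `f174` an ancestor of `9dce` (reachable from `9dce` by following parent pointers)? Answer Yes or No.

Yes

Ancestors of 9dce (commits reachable by following parents): {9dce, f174}.
f174 is in that set, so it is an ancestor of 9dce.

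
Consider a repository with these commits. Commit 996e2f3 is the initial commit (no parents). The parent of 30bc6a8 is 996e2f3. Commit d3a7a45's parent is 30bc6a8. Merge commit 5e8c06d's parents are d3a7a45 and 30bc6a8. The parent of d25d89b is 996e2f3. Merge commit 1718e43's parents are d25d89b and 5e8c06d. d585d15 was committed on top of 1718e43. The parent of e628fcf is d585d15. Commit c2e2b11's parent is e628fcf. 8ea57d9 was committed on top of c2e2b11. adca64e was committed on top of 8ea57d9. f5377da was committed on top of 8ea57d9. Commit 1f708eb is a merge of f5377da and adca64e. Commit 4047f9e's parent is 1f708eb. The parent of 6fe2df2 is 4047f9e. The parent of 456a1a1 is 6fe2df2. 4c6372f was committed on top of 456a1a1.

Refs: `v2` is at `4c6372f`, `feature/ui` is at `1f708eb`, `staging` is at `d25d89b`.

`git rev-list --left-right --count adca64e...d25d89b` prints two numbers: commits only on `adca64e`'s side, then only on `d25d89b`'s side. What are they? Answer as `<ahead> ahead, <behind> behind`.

9 ahead, 0 behind

Reachable from adca64e: {1718e43, 30bc6a8, 5e8c06d, 8ea57d9, 996e2f3, adca64e, c2e2b11, d25d89b, d3a7a45, d585d15, e628fcf}.
Reachable from d25d89b: {996e2f3, d25d89b}.
Only in adca64e's history (ahead): {1718e43, 30bc6a8, 5e8c06d, 8ea57d9, adca64e, c2e2b11, d3a7a45, d585d15, e628fcf} — 9.
Only in d25d89b's history (behind): {} — 0.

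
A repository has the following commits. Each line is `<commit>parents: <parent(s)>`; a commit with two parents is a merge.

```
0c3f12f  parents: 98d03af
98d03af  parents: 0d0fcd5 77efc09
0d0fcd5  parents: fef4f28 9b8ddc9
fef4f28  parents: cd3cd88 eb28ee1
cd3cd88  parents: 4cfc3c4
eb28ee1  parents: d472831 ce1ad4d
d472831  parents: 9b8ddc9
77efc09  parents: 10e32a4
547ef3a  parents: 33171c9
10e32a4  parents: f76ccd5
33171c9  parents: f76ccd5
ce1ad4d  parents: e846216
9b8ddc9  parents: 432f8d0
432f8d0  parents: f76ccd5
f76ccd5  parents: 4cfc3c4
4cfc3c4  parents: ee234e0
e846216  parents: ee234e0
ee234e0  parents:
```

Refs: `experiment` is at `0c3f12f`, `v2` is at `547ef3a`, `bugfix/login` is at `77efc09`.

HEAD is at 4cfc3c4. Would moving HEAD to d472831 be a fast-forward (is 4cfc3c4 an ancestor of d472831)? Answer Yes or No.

Yes

A fast-forward from 4cfc3c4 to d472831 is possible iff 4cfc3c4 is an ancestor of d472831.
Ancestors of d472831: {432f8d0, 4cfc3c4, 9b8ddc9, d472831, ee234e0, f76ccd5}.
4cfc3c4 is among them, so fast-forward is possible.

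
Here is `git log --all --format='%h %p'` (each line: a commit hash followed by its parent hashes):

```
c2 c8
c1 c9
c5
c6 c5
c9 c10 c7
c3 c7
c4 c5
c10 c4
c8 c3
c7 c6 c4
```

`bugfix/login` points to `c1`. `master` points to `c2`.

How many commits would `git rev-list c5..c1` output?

6

Reachable from c1: {c1, c10, c4, c5, c6, c7, c9}.
Reachable from c5: {c5}.
In c1's history but not c5's: {c1, c10, c4, c6, c7, c9} — 6 commits.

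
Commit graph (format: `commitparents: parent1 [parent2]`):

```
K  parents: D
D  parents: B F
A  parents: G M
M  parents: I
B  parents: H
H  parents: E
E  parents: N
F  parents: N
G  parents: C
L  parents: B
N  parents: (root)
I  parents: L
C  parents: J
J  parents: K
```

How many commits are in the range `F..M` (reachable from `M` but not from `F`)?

Reachable from M: {B, E, H, I, L, M, N}.
Reachable from F: {F, N}.
In M's history but not F's: {B, E, H, I, L, M} — 6 commits.

6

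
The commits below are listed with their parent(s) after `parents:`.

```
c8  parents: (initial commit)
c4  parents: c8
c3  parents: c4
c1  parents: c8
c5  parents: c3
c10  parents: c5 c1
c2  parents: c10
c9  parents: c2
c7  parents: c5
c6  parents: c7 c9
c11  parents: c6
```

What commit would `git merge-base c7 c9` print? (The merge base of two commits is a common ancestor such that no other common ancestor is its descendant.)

Ancestors of c7: {c3, c4, c5, c7, c8}.
Ancestors of c9: {c1, c10, c2, c3, c4, c5, c8, c9}.
Common ancestors: {c3, c4, c5, c8}.
Among these, c5 is not an ancestor of any other common ancestor — it is the merge base.

c5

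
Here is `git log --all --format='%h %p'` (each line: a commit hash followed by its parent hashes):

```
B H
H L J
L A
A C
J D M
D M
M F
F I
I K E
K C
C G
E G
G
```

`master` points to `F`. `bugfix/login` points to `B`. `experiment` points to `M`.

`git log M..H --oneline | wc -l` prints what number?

5

Reachable from H: {A, C, D, E, F, G, H, I, J, K, L, M}.
Reachable from M: {C, E, F, G, I, K, M}.
In H's history but not M's: {A, D, H, J, L} — 5 commits.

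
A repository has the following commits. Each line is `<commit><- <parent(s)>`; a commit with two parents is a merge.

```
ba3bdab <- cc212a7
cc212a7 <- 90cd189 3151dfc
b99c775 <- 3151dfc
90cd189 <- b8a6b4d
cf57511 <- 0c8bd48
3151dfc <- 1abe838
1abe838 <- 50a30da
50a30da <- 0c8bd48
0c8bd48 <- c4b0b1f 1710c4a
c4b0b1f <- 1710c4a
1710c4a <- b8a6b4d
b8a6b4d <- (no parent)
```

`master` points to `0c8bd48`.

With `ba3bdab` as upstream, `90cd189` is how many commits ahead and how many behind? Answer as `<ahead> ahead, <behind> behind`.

Reachable from 90cd189: {90cd189, b8a6b4d}.
Reachable from ba3bdab: {0c8bd48, 1710c4a, 1abe838, 3151dfc, 50a30da, 90cd189, b8a6b4d, ba3bdab, c4b0b1f, cc212a7}.
Only in 90cd189's history (ahead): {} — 0.
Only in ba3bdab's history (behind): {0c8bd48, 1710c4a, 1abe838, 3151dfc, 50a30da, ba3bdab, c4b0b1f, cc212a7} — 8.

0 ahead, 8 behind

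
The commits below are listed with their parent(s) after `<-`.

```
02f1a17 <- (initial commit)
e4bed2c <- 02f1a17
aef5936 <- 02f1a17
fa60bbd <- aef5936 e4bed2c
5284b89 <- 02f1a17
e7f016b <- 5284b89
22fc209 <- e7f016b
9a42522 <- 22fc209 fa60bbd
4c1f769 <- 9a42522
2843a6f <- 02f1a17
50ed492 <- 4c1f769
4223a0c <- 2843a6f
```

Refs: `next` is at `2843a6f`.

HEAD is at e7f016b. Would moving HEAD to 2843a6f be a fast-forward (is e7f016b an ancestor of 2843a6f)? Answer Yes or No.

No

A fast-forward from e7f016b to 2843a6f is possible iff e7f016b is an ancestor of 2843a6f.
Ancestors of 2843a6f: {02f1a17, 2843a6f}.
e7f016b is not among them, so fast-forward is not possible.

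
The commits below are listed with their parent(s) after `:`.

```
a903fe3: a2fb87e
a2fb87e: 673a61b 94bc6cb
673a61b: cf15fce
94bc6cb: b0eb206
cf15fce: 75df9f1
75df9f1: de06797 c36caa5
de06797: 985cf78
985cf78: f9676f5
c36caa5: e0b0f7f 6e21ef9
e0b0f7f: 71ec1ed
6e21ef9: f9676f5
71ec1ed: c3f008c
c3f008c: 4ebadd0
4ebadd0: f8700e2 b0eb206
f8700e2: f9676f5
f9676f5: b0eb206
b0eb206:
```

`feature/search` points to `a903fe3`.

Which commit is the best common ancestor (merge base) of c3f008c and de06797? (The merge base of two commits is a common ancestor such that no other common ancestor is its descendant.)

Ancestors of c3f008c: {4ebadd0, b0eb206, c3f008c, f8700e2, f9676f5}.
Ancestors of de06797: {985cf78, b0eb206, de06797, f9676f5}.
Common ancestors: {b0eb206, f9676f5}.
Among these, f9676f5 is not an ancestor of any other common ancestor — it is the merge base.

f9676f5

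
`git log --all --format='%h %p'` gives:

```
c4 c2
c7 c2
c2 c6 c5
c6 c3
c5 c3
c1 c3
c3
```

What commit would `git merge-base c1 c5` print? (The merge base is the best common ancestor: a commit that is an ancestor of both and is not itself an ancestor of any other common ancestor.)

c3

Ancestors of c1: {c1, c3}.
Ancestors of c5: {c3, c5}.
Common ancestors: {c3}.
The only common ancestor is c3, so it is the merge base.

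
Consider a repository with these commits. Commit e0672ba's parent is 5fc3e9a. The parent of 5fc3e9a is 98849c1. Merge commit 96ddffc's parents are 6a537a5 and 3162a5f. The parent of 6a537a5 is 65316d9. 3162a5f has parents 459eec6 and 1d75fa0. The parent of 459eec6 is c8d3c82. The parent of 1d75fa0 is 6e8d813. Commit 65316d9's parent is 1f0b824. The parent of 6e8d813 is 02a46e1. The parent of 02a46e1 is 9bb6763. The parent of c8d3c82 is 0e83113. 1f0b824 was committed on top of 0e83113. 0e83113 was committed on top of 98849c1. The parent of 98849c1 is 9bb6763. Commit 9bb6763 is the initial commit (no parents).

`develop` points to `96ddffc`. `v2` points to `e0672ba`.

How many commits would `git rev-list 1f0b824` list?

Walking parent pointers from 1f0b824: reachable set = {0e83113, 1f0b824, 98849c1, 9bb6763}.
That is 4 commits.

4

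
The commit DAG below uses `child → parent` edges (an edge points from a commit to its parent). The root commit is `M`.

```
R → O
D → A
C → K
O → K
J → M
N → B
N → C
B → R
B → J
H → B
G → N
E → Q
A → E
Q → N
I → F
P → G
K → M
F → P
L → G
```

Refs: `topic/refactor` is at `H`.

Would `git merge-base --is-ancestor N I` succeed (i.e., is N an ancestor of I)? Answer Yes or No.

Ancestors of I (commits reachable by following parents): {B, C, F, G, I, J, K, M, N, O, P, R}.
N is in that set, so it is an ancestor of I.

Yes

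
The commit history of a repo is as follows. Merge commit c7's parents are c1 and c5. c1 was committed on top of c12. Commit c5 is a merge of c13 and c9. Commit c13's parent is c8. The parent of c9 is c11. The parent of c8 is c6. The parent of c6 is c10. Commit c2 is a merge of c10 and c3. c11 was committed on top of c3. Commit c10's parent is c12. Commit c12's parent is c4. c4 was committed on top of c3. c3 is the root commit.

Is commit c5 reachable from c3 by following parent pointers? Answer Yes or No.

Ancestors of c3: {c3}.
c5 is not in that set, so it is not an ancestor of c3.

No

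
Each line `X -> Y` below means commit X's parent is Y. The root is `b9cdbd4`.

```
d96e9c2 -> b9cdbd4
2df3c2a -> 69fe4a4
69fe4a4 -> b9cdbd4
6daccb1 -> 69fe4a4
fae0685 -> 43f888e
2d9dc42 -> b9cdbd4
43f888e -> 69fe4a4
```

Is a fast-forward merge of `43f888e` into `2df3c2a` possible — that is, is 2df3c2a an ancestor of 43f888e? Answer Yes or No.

A fast-forward from 2df3c2a to 43f888e is possible iff 2df3c2a is an ancestor of 43f888e.
Ancestors of 43f888e: {43f888e, 69fe4a4, b9cdbd4}.
2df3c2a is not among them, so fast-forward is not possible.

No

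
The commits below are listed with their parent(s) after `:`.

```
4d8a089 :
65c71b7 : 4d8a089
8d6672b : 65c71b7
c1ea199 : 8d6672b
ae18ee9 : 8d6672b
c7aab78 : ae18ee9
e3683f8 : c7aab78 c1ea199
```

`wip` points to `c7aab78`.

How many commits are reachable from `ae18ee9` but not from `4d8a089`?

3

Reachable from ae18ee9: {4d8a089, 65c71b7, 8d6672b, ae18ee9}.
Reachable from 4d8a089: {4d8a089}.
In ae18ee9's history but not 4d8a089's: {65c71b7, 8d6672b, ae18ee9} — 3 commits.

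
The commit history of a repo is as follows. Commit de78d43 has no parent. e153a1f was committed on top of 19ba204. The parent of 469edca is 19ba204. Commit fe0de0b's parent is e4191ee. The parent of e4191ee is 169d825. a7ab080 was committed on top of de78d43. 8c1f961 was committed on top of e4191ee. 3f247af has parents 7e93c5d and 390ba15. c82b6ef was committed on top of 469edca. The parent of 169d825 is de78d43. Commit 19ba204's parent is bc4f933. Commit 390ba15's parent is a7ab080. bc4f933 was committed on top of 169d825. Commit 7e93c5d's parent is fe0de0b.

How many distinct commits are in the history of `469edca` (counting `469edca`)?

5

Walking parent pointers from 469edca: reachable set = {169d825, 19ba204, 469edca, bc4f933, de78d43}.
That is 5 commits.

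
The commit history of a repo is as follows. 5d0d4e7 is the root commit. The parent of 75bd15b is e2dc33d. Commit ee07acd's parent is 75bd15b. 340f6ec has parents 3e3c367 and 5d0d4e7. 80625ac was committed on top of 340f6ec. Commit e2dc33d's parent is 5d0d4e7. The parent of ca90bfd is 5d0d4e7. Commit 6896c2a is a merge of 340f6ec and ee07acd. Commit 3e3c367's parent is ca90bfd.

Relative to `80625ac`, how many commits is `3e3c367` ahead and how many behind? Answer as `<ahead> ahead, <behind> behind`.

0 ahead, 2 behind

Reachable from 3e3c367: {3e3c367, 5d0d4e7, ca90bfd}.
Reachable from 80625ac: {340f6ec, 3e3c367, 5d0d4e7, 80625ac, ca90bfd}.
Only in 3e3c367's history (ahead): {} — 0.
Only in 80625ac's history (behind): {340f6ec, 80625ac} — 2.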